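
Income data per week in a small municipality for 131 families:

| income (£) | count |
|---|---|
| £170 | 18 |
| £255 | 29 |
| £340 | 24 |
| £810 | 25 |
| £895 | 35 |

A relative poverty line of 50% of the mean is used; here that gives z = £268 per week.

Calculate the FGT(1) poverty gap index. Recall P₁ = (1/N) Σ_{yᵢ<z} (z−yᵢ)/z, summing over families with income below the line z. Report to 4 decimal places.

Poor units: 18×£170, 29×£255 (q = 47 of N = 131).
Gap ratios (z−y)/z: (268−170)/268 = 0.3657 (×18); (268−255)/268 = 0.0485 (×29).
Σ = 7.988806. Dividing by the full population N = 131 gives P₁ = 0.0610.

0.0610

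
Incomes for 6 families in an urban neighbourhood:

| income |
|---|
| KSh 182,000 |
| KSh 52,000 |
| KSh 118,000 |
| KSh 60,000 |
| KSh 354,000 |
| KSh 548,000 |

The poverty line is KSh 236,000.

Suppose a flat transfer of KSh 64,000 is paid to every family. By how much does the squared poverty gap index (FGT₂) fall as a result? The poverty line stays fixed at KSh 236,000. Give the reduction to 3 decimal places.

0.155

Before: below the line — KSh 52,000, KSh 60,000, KSh 118,000, KSh 182,000; squared poverty gap index (FGT₂) = 0.24440.
After the KSh 64,000 transfer: below the line — KSh 116,000, KSh 124,000, KSh 182,000; squared poverty gap index (FGT₂) = 0.08935.
Reduction = 0.24440 − 0.08935 = 0.155.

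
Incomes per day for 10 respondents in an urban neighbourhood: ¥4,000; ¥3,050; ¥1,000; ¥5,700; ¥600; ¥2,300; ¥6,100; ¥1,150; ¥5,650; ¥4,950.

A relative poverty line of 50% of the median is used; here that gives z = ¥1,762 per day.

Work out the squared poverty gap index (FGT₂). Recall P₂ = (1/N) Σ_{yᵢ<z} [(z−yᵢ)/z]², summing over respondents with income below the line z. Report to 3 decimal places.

0.074

Incomes under z: ¥600, ¥1,000, ¥1,150 (q = 3 of N = 10).
Relative gaps: (1762−600)/1762 = 0.6595; (1762−1000)/1762 = 0.4325; (1762−1150)/1762 = 0.3473.
Squared: 0.4349; 0.1870; 0.1206.
Sum = 0.742575; P₂ = 0.742575 / 10 = 0.074.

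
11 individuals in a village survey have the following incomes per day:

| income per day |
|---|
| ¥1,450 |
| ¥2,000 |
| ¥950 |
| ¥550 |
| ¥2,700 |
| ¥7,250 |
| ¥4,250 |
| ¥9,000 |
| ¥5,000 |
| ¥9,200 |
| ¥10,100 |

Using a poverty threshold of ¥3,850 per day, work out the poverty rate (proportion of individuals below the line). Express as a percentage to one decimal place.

5 of the 11 individuals have income below ¥3,850.
H = 5/11 = 45.5%.

45.5%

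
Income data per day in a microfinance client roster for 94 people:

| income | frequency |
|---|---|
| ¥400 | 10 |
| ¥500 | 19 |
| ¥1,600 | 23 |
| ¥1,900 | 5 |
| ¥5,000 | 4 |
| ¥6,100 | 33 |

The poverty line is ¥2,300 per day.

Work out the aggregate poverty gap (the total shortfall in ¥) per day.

Below z: 10×¥400, 19×¥500, 23×¥1,600, 5×¥1,900 (q = 57 of N = 94).
Individual gaps: 10×(2300−400) = 19000; 19×(2300−500) = 34200; 23×(2300−1600) = 16100; 5×(2300−1900) = 2000.
Aggregate gap = ¥71,300.

¥71,300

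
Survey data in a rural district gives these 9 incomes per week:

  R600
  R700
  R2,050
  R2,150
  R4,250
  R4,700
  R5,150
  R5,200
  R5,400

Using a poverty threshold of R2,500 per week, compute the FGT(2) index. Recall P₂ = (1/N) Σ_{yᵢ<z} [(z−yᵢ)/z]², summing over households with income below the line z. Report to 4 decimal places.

0.1276

Poor units: R600, R700, R2,050, R2,150 (q = 4 of N = 9).
Shortfall ratios: (2500−600)/2500 = 0.7600; (2500−700)/2500 = 0.7200; (2500−2050)/2500 = 0.1800; (2500−2150)/2500 = 0.1400.
Squared: 0.5776; 0.5184; 0.0324; 0.0196.
Sum = 1.148000; P₂ = 1.148000 / 9 = 0.1276.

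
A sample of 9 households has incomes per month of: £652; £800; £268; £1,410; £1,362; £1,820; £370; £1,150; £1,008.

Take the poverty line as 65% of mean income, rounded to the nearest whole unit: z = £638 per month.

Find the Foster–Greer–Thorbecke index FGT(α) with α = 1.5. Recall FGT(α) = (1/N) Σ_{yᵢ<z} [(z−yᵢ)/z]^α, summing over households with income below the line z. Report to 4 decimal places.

0.0793

Below the line: £268, £370 (q = 2 of N = 9).
Normalized shortfalls: (638−268)/638 = 0.5799; (638−370)/638 = 0.4201.
Raised to α = 1.5: 0.44164; 0.27225.
Sum = 0.713895; FGT(1.5) = 0.713895 / 9 = 0.0793.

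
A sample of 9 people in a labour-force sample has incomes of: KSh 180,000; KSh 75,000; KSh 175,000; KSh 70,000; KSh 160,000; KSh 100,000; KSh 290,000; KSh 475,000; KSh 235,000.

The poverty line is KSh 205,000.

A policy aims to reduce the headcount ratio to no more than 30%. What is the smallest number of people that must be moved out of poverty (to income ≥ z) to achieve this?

4

Currently q = 6 of N = 9 are below the line (H = 0.667).
A headcount ratio of at most 30% allows at most ⌊0.30 × 9⌋ = 2 poor people.
So at least 6 − 2 = 4 must be lifted.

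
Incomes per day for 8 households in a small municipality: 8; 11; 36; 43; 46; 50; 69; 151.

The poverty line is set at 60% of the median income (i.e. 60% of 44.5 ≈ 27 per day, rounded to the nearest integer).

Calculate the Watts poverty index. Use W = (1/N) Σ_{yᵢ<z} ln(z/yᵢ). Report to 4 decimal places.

0.2643

Below z: 8, 11 (q = 2 of N = 8).
ln(z/y) terms: ln(27/8) = 1.2164; ln(27/11) = 0.8979.
W = 2.114337 / 8 = 0.2643.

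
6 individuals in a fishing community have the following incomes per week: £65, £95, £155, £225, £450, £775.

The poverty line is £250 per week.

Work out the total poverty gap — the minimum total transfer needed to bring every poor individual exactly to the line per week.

Below z: £65, £95, £155, £225 (q = 4 of N = 6).
Individual gaps: 250−65 = 185; 250−95 = 155; 250−155 = 95; 250−225 = 25.
Aggregate gap = £460.

£460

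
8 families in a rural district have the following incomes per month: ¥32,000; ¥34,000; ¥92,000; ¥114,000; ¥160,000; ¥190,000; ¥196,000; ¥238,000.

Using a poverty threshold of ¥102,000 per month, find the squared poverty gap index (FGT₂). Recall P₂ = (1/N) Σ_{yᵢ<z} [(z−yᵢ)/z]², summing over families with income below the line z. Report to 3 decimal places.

Below the line: ¥32,000, ¥34,000, ¥92,000 (q = 3 of N = 8).
Gap ratios (z−y)/z: (102000−32000)/102000 = 0.6863; (102000−34000)/102000 = 0.6667; (102000−92000)/102000 = 0.0980.
Squared: 0.4710; 0.4444; 0.0096.
Sum = 0.925029; P₂ = 0.925029 / 8 = 0.116.

0.116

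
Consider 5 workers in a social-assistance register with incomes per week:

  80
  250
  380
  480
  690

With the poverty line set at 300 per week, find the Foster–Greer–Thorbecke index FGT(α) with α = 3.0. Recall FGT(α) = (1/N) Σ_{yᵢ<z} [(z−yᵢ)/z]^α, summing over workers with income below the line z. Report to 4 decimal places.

Incomes under z: 80, 250 (q = 2 of N = 5).
Gap ratios (z−y)/z: (300−80)/300 = 0.7333; (300−250)/300 = 0.1667.
Raised to α = 3.0: 0.39437; 0.00463.
Sum = 0.399000; FGT(3.0) = 0.399000 / 5 = 0.0798.

0.0798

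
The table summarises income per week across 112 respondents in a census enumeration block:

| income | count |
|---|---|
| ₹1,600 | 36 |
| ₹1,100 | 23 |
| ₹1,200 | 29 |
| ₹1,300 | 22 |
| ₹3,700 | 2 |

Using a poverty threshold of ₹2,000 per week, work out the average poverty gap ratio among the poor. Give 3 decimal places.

Incomes under z: 23×₹1,100, 29×₹1,200, 22×₹1,300, 36×₹1,600 (q = 110 of N = 112).
Relative gaps: 0.4500 (×23), 0.4000 (×29), 0.3500 (×22), 0.2000 (×36); sum = 36.850000.
I averages over the q = 110 poor units only: 36.850000 / 110 = 0.335.

0.335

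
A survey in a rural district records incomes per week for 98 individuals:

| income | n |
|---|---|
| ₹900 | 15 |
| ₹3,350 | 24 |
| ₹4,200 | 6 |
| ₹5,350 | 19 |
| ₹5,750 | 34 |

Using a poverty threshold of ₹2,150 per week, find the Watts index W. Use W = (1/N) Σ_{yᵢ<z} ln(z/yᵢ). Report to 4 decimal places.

0.1333

Incomes under z: 15×₹900 (q = 15 of N = 98).
Log gaps: ln(2150/900) = 0.8708 (×15).
W = 13.062425 / 98 = 0.1333.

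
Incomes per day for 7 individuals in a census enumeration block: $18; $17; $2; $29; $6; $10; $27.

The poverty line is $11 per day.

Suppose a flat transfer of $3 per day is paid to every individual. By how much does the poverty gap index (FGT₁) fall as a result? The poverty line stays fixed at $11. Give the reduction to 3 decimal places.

Before: below the line — $2, $6, $10; poverty gap index (FGT₁) = 0.19481.
After the $3 transfer: below the line — $5, $9; poverty gap index (FGT₁) = 0.10390.
Reduction = 0.19481 − 0.10390 = 0.091.

0.091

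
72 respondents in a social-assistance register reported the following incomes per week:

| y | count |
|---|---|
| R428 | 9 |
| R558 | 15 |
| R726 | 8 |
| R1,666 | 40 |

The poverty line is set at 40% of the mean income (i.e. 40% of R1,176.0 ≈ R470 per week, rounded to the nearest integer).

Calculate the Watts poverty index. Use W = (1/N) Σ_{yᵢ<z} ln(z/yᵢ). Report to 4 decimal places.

0.0117

Below z: 9×R428 (q = 9 of N = 72).
Log gaps: ln(470/428) = 0.0936 (×9).
W = 0.842485 / 72 = 0.0117.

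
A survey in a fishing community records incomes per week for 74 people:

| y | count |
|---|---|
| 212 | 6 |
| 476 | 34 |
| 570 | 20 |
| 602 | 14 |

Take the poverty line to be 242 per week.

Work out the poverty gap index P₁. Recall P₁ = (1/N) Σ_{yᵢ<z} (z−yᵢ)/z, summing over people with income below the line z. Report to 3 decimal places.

0.010

Below z: 6×212 (q = 6 of N = 74).
Relative gaps: (242−212)/242 = 0.1240 (×6).
Sum of shortfalls = 0.743802; P₁ averages over all N: 0.743802 / 74 = 0.010.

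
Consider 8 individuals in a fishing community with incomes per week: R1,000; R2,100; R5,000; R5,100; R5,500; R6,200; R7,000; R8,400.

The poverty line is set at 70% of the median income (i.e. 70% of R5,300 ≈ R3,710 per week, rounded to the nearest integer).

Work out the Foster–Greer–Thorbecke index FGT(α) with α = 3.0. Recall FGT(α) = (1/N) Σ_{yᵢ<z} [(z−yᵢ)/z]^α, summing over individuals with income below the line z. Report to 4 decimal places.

0.0589

Below z: R1,000, R2,100 (q = 2 of N = 8).
Normalized shortfalls: (3710−1000)/3710 = 0.7305; (3710−2100)/3710 = 0.4340.
Raised to α = 3.0: 0.38975; 0.08173.
Sum = 0.471475; FGT(3.0) = 0.471475 / 8 = 0.0589.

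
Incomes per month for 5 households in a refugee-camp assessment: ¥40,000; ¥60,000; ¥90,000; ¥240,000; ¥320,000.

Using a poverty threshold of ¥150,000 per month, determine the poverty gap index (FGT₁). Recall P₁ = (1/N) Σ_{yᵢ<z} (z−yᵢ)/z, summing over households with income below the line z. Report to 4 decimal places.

Incomes under z: ¥40,000, ¥60,000, ¥90,000 (q = 3 of N = 5).
Normalized shortfalls: (150000−40000)/150000 = 0.7333; (150000−60000)/150000 = 0.6000; (150000−90000)/150000 = 0.4000.
Σ = 1.733333. Dividing by the full population N = 5 gives P₁ = 0.3467.

0.3467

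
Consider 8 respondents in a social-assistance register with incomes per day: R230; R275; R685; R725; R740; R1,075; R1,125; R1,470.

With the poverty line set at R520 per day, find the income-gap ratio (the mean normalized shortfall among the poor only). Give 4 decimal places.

Incomes under z: R230, R275 (q = 2 of N = 8).
Relative gaps: 0.5577, 0.4712; sum = 1.028846.
I averages over the q = 2 poor units only: 1.028846 / 2 = 0.5144.

0.5144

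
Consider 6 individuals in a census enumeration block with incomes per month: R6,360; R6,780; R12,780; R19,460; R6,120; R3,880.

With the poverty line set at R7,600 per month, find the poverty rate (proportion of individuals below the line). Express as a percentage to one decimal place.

4 of the 6 individuals have income below R7,600.
H = 4/6 = 66.7%.

66.7%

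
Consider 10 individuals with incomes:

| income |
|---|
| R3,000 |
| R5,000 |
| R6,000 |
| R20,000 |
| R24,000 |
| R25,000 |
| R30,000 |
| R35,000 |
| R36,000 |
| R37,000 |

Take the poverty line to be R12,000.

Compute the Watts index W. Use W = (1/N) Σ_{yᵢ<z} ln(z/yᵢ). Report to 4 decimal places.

Below the line: R3,000, R5,000, R6,000 (q = 3 of N = 10).
Log gaps: ln(12000/3000) = 1.3863; ln(12000/5000) = 0.8755; ln(12000/6000) = 0.6931.
W = 2.954910 / 10 = 0.2955.

0.2955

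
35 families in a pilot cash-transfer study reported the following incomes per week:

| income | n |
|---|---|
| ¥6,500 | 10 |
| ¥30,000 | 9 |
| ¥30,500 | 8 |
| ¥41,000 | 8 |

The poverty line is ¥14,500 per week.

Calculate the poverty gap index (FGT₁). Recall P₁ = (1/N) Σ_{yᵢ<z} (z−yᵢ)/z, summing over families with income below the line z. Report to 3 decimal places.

Below z: 10×¥6,500 (q = 10 of N = 35).
Gap ratios (z−y)/z: (14500−6500)/14500 = 0.5517 (×10).
Sum of shortfalls = 5.517241; P₁ averages over all N: 5.517241 / 35 = 0.158.

0.158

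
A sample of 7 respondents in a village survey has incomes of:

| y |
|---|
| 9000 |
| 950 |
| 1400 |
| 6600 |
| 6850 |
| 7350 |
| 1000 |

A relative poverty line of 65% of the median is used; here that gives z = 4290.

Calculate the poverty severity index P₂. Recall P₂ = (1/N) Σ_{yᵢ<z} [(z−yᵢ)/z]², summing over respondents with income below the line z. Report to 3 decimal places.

0.235

Incomes under z: 950, 1000, 1400 (q = 3 of N = 7).
Relative gaps: (4290−950)/4290 = 0.7786; (4290−1000)/4290 = 0.7669; (4290−1400)/4290 = 0.6737.
Squared: 0.6061; 0.5881; 0.4538.
Sum = 1.648100; P₂ = 1.648100 / 7 = 0.235.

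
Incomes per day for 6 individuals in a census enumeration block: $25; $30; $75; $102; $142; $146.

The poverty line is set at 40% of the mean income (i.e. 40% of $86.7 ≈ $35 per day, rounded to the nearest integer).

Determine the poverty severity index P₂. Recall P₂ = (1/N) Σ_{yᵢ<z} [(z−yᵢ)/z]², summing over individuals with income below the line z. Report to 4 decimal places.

Incomes under z: $25, $30 (q = 2 of N = 6).
Relative gaps: (35−25)/35 = 0.2857; (35−30)/35 = 0.1429.
Squared: 0.0816; 0.0204.
Sum = 0.102041; P₂ = 0.102041 / 6 = 0.0170.

0.0170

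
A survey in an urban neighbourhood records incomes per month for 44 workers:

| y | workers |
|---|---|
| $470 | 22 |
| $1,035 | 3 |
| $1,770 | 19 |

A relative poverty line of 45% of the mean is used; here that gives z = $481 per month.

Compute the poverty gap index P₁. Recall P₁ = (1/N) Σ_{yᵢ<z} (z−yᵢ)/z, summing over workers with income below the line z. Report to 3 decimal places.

0.011

Poor units: 22×$470 (q = 22 of N = 44).
Normalized shortfalls: (481−470)/481 = 0.0229 (×22).
Σ = 0.503119. Dividing by the full population N = 44 gives P₁ = 0.011.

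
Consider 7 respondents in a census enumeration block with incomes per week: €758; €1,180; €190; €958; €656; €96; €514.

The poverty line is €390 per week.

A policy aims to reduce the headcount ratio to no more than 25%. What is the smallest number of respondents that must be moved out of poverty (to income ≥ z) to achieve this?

1

2 of the 7 respondents are poor, so H = 2/7 = 0.286.
A headcount ratio of at most 25% allows at most ⌊0.25 × 7⌋ = 1 poor respondents.
So at least 2 − 1 = 1 must be lifted.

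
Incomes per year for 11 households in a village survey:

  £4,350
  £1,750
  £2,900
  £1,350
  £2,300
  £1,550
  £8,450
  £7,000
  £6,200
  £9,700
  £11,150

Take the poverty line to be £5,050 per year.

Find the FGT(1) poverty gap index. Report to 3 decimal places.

0.290

Poor units: £1,350, £1,550, £1,750, £2,300, £2,900, £4,350 (q = 6 of N = 11).
Gap ratios (z−y)/z: (5050−1350)/5050 = 0.7327; (5050−1550)/5050 = 0.6931; (5050−1750)/5050 = 0.6535; (5050−2300)/5050 = 0.5446; (5050−2900)/5050 = 0.4257; (5050−4350)/5050 = 0.1386.
Sum of shortfalls = 3.188119; P₁ averages over all N: 3.188119 / 11 = 0.290.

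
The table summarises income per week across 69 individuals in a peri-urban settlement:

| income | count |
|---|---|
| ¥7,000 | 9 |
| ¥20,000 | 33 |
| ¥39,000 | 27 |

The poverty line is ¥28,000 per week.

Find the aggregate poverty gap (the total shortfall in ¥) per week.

¥453,000

Below the line: 9×¥7,000, 33×¥20,000 (q = 42 of N = 69).
Individual gaps: 9×(28000−7000) = 189000; 33×(28000−20000) = 264000.
Aggregate gap = ¥453,000.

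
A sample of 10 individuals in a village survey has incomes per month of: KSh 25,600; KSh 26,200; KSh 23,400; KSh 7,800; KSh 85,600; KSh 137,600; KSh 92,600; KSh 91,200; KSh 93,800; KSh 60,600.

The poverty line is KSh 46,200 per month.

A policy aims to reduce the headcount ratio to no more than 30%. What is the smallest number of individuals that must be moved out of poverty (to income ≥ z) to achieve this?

1

Currently q = 4 of N = 10 are below the line (H = 0.400).
A headcount ratio of at most 30% allows at most ⌊0.30 × 10⌋ = 3 poor individuals.
So at least 4 − 3 = 1 must be lifted.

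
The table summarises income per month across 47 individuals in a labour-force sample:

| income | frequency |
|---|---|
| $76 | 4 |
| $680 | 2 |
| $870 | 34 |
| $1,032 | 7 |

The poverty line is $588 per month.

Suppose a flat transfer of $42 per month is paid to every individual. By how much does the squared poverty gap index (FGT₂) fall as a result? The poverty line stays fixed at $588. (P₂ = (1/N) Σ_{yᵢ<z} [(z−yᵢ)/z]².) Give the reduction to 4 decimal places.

0.0102

Before: below the line — 4×$76; squared poverty gap index (FGT₂) = 0.064528.
After the $42 transfer: below the line — 4×$118; squared poverty gap index (FGT₂) = 0.054375.
Reduction = 0.064528 − 0.054375 = 0.0102.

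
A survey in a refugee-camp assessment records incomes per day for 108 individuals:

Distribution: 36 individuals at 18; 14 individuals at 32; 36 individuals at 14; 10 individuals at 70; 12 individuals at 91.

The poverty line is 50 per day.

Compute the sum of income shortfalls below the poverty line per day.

2700

Incomes under z: 36×14, 36×18, 14×32 (q = 86 of N = 108).
Individual gaps: 36×(50−14) = 1296; 36×(50−18) = 1152; 14×(50−32) = 252.
Aggregate gap = 2700.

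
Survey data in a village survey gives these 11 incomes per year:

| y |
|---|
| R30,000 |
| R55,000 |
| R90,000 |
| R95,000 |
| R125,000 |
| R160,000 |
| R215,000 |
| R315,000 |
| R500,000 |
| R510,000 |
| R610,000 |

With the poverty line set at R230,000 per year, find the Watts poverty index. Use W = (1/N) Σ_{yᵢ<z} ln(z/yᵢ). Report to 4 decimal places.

Below z: R30,000, R55,000, R90,000, R95,000, R125,000, R160,000, R215,000 (q = 7 of N = 11).
Log gaps: ln(230000/30000) = 2.0369; ln(230000/55000) = 1.4307; ln(230000/90000) = 0.9383; ln(230000/95000) = 0.8842; ln(230000/125000) = 0.6098; ln(230000/160000) = 0.3629; ln(230000/215000) = 0.0674.
W = 6.330212 / 11 = 0.5755.

0.5755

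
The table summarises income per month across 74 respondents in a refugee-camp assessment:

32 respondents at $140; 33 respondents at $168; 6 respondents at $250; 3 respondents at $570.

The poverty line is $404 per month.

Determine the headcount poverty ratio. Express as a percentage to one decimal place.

71 of the 74 respondents have income below $404.
H = 71/74 = 95.9%.

95.9%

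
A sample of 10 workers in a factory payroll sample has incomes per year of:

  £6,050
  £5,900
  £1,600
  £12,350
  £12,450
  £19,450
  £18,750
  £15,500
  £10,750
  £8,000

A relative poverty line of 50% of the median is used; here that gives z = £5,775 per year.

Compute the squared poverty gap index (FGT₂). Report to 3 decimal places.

Below the line: £1,600 (q = 1 of N = 10).
Normalized shortfalls: (5775−1600)/5775 = 0.7229.
Squared: 0.5226.
Sum = 0.522648; P₂ = 0.522648 / 10 = 0.052.

0.052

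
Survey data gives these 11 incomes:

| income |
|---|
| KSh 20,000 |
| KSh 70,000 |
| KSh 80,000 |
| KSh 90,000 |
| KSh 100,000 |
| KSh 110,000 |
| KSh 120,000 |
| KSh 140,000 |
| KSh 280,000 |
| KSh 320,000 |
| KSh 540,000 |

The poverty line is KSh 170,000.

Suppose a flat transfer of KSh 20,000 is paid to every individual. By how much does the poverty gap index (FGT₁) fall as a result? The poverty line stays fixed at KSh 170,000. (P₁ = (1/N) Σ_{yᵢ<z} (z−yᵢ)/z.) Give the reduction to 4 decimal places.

Before: below the line — KSh 20,000, KSh 70,000, KSh 80,000, KSh 90,000, KSh 100,000, KSh 110,000, KSh 120,000, KSh 140,000; poverty gap index (FGT₁) = 0.336898.
After the KSh 20,000 transfer: below the line — KSh 40,000, KSh 90,000, KSh 100,000, KSh 110,000, KSh 120,000, KSh 130,000, KSh 140,000, KSh 160,000; poverty gap index (FGT₁) = 0.251337.
Reduction = 0.336898 − 0.251337 = 0.0856.

0.0856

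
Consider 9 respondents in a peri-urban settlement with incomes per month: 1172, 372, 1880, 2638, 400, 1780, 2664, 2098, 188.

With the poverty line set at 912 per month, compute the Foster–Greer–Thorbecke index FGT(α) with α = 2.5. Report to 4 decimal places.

0.1186

Below the line: 188, 372, 400 (q = 3 of N = 9).
Shortfall ratios: (912−188)/912 = 0.7939; (912−372)/912 = 0.5921; (912−400)/912 = 0.5614.
Raised to α = 2.5: 0.56151; 0.26977; 0.23615.
Sum = 1.067435; FGT(2.5) = 1.067435 / 9 = 0.1186.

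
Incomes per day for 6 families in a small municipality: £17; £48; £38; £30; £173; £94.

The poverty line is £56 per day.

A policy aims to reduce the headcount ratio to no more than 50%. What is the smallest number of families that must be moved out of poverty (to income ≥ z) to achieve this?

4 of the 6 families are poor, so H = 4/6 = 0.667.
A headcount ratio of at most 50% allows at most ⌊0.50 × 6⌋ = 3 poor families.
So at least 4 − 3 = 1 must be lifted.

1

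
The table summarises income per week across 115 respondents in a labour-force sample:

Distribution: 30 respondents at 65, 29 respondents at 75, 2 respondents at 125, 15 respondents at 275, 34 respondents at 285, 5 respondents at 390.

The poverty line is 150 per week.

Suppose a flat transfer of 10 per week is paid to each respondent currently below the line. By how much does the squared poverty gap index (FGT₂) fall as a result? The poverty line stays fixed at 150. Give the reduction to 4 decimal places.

Before: below the line — 30×65, 29×75, 2×125; squared poverty gap index (FGT₂) = 0.147295.
After the 10 transfer: below the line — 30×75, 29×85, 2×135; squared poverty gap index (FGT₂) = 0.112744.
Reduction = 0.147295 − 0.112744 = 0.0346.

0.0346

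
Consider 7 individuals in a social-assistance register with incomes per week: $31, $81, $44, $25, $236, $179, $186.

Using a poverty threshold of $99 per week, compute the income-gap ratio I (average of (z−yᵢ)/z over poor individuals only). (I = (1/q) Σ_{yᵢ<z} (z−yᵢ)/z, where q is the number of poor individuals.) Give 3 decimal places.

Incomes under z: $25, $31, $44, $81 (q = 4 of N = 7).
Shortfall ratios (z−y)/z: 0.7475, 0.6869, 0.5556, 0.1818; sum = 2.171717.
The income-gap ratio divides by q (the poor only): 2.171717 / 4 = 0.543.

0.543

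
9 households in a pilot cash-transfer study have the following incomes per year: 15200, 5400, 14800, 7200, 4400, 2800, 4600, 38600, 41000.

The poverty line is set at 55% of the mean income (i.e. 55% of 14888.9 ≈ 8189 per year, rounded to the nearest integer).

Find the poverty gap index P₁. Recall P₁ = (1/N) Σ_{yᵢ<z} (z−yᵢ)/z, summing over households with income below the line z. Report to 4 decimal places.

Incomes under z: 2800, 4400, 4600, 5400, 7200 (q = 5 of N = 9).
Relative gaps: (8189−2800)/8189 = 0.6581; (8189−4400)/8189 = 0.4627; (8189−4600)/8189 = 0.4383; (8189−5400)/8189 = 0.3406; (8189−7200)/8189 = 0.1208.
Sum of shortfalls = 2.020393; P₁ averages over all N: 2.020393 / 9 = 0.2245.

0.2245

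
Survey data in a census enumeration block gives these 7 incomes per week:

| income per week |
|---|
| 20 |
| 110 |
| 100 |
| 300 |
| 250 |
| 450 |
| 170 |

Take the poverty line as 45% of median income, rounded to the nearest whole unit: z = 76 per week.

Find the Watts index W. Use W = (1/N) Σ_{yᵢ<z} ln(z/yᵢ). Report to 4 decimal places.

Below the line: 20 (q = 1 of N = 7).
Log shortfalls: ln(76/20) = 1.3350.
W = 1.335001 / 7 = 0.1907.

0.1907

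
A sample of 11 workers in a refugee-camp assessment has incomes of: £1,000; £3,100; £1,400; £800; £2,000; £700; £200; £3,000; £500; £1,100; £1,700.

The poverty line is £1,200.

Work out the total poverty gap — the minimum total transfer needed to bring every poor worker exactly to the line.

£2,900

Below the line: £200, £500, £700, £800, £1,000, £1,100 (q = 6 of N = 11).
Individual gaps: 1200−200 = 1000; 1200−500 = 700; 1200−700 = 500; 1200−800 = 400; 1200−1000 = 200; 1200−1100 = 100.
Aggregate gap = £2,900.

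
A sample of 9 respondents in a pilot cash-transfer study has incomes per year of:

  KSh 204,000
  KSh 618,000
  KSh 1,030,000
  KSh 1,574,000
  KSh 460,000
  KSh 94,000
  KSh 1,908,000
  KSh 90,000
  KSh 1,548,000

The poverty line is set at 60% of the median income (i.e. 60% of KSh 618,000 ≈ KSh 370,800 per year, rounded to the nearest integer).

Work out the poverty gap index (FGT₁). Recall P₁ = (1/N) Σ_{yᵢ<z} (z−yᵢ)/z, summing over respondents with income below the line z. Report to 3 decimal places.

Incomes under z: KSh 90,000, KSh 94,000, KSh 204,000 (q = 3 of N = 9).
Relative gaps: (370800−90000)/370800 = 0.7573; (370800−94000)/370800 = 0.7465; (370800−204000)/370800 = 0.4498.
Sum of shortfalls = 1.953614; P₁ averages over all N: 1.953614 / 9 = 0.217.

0.217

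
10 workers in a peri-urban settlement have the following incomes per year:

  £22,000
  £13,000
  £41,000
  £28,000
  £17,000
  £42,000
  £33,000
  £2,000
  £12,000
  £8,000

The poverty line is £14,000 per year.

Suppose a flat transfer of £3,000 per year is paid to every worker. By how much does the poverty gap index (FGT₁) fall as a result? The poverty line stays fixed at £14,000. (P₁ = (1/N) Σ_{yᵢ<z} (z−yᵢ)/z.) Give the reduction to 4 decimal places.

Before: below the line — £2,000, £8,000, £12,000, £13,000; poverty gap index (FGT₁) = 0.150000.
After the £3,000 transfer: below the line — £5,000, £11,000; poverty gap index (FGT₁) = 0.085714.
Reduction = 0.150000 − 0.085714 = 0.0643.

0.0643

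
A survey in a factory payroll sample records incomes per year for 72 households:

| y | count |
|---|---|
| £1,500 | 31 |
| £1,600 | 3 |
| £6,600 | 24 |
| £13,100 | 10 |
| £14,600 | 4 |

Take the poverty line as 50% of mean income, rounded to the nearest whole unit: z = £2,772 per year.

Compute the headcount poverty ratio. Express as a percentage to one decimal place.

34 of the 72 households have income below £2,772.
H = 34/72 = 47.2%.

47.2%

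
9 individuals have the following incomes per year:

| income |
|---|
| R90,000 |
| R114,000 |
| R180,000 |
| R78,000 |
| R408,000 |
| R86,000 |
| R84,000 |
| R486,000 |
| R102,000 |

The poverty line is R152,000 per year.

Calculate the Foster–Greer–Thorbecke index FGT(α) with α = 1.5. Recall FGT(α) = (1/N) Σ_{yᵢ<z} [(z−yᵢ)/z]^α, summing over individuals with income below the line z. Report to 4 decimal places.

Below z: R78,000, R84,000, R86,000, R90,000, R102,000, R114,000 (q = 6 of N = 9).
Shortfall ratios: (152000−78000)/152000 = 0.4868; (152000−84000)/152000 = 0.4474; (152000−86000)/152000 = 0.4342; (152000−90000)/152000 = 0.4079; (152000−102000)/152000 = 0.3289; (152000−114000)/152000 = 0.2500.
Raised to α = 1.5: 0.33969; 0.29923; 0.28612; 0.26051; 0.18866; 0.12500.
Sum = 1.499209; FGT(1.5) = 1.499209 / 9 = 0.1666.

0.1666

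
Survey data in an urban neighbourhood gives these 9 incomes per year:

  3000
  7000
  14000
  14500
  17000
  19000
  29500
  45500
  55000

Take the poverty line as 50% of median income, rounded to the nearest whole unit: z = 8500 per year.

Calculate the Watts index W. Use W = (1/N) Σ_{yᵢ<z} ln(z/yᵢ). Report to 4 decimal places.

0.1373

Below z: 3000, 7000 (q = 2 of N = 9).
ln(z/y) terms: ln(8500/3000) = 1.0415; ln(8500/7000) = 0.1942.
W = 1.235610 / 9 = 0.1373.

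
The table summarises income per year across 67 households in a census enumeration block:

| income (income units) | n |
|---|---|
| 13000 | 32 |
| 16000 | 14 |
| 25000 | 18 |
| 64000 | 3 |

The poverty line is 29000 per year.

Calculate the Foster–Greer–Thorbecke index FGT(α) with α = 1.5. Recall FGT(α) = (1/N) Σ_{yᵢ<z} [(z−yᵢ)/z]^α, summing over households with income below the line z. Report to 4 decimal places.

Below the line: 32×13000, 14×16000, 18×25000 (q = 64 of N = 67).
Normalized shortfalls: (29000−13000)/29000 = 0.5517 (×32); (29000−16000)/29000 = 0.4483 (×14); (29000−25000)/29000 = 0.1379 (×18).
Raised to α = 1.5: 0.40981 (×32); 0.30014 (×14); 0.05123 (×18).
Sum = 18.237910; FGT(1.5) = 18.237910 / 67 = 0.2722.

0.2722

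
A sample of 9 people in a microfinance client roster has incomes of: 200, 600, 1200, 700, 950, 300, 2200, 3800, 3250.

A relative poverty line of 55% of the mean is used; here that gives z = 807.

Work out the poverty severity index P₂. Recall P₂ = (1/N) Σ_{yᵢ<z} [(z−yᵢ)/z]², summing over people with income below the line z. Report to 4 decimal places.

Poor units: 200, 300, 600, 700 (q = 4 of N = 9).
Shortfall ratios: (807−200)/807 = 0.7522; (807−300)/807 = 0.6283; (807−600)/807 = 0.2565; (807−700)/807 = 0.1326.
Squared: 0.5658; 0.3947; 0.0658; 0.0176.
Sum = 1.043834; P₂ = 1.043834 / 9 = 0.1160.

0.1160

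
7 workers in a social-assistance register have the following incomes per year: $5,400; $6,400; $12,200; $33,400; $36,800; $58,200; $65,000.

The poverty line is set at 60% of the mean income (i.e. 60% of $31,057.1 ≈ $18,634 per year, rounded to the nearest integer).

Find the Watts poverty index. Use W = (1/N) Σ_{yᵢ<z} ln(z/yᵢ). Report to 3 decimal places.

0.390

Incomes under z: $5,400, $6,400, $12,200 (q = 3 of N = 7).
ln(z/y) terms: ln(18634/5400) = 1.2386; ln(18634/6400) = 1.0687; ln(18634/12200) = 0.4236.
W = 2.730831 / 7 = 0.390.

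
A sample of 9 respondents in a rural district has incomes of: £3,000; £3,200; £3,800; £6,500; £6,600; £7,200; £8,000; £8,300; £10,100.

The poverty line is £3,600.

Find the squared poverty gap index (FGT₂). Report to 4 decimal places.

0.0045

Below the line: £3,000, £3,200 (q = 2 of N = 9).
Normalized shortfalls: (3600−3000)/3600 = 0.1667; (3600−3200)/3600 = 0.1111.
Squared: 0.0278; 0.0123.
Sum = 0.040123; P₂ = 0.040123 / 9 = 0.0045.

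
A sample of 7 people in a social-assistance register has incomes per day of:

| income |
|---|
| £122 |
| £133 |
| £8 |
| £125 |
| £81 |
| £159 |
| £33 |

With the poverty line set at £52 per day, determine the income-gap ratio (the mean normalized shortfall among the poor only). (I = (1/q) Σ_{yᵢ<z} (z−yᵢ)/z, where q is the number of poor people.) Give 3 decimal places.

0.606

Incomes under z: £8, £33 (q = 2 of N = 7).
Shortfall ratios (z−y)/z: 0.8462, 0.3654; sum = 1.211538.
The income-gap ratio divides by q (the poor only): 1.211538 / 2 = 0.606.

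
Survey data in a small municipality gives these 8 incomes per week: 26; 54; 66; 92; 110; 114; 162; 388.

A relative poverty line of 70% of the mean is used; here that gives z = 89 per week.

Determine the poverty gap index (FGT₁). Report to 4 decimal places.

Poor units: 26, 54, 66 (q = 3 of N = 8).
Shortfall ratios: (89−26)/89 = 0.7079; (89−54)/89 = 0.3933; (89−66)/89 = 0.2584.
Σ = 1.359551. Dividing by the full population N = 8 gives P₁ = 0.1699.

0.1699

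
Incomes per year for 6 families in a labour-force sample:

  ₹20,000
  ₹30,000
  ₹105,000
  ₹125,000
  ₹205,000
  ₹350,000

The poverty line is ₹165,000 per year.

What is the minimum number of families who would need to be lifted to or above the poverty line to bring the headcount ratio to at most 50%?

4 of the 6 families are poor, so H = 4/6 = 0.667.
A headcount ratio of at most 50% allows at most ⌊0.50 × 6⌋ = 3 poor families.
So at least 4 − 3 = 1 must be lifted.

1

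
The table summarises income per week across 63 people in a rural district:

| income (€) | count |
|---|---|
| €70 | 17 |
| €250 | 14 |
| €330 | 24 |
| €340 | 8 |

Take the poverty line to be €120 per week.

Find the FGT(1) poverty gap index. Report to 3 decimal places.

0.112

Below z: 17×€70 (q = 17 of N = 63).
Normalized shortfalls: (120−70)/120 = 0.4167 (×17).
Σ = 7.083333. Dividing by the full population N = 63 gives P₁ = 0.112.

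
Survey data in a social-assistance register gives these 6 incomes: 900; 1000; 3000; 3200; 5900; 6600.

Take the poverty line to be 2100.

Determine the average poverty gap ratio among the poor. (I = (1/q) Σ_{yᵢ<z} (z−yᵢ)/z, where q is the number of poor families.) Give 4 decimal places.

0.5476

Below z: 900, 1000 (q = 2 of N = 6).
Relative gaps: 0.5714, 0.5238; sum = 1.095238.
The income-gap ratio divides by q (the poor only): 1.095238 / 2 = 0.5476.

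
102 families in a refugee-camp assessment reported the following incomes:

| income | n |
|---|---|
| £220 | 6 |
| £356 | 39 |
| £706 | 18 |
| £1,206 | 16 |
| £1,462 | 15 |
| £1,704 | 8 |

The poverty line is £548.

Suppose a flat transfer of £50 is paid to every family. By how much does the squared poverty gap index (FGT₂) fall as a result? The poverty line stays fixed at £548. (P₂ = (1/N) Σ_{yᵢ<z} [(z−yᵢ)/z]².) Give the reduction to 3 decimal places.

0.027

Before: below the line — 6×£220, 39×£356; squared poverty gap index (FGT₂) = 0.06801.
After the £50 transfer: below the line — 6×£270, 39×£406; squared poverty gap index (FGT₂) = 0.04081.
Reduction = 0.06801 − 0.04081 = 0.027.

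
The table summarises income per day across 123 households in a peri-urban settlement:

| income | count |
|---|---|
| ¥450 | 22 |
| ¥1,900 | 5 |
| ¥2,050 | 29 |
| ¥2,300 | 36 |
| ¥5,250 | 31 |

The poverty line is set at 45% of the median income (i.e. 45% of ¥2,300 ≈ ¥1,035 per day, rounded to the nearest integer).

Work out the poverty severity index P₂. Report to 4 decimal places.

Below the line: 22×¥450 (q = 22 of N = 123).
Normalized shortfalls: (1035−450)/1035 = 0.5652 (×22).
Squared: 0.3195 (×22).
Sum = 7.028355; P₂ = 7.028355 / 123 = 0.0571.

0.0571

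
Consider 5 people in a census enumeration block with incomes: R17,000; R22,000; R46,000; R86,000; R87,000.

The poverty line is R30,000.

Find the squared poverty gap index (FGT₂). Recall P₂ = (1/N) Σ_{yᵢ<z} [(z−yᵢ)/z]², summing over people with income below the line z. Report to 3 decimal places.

0.052

Incomes under z: R17,000, R22,000 (q = 2 of N = 5).
Normalized shortfalls: (30000−17000)/30000 = 0.4333; (30000−22000)/30000 = 0.2667.
Squared: 0.1878; 0.0711.
Sum = 0.258889; P₂ = 0.258889 / 5 = 0.052.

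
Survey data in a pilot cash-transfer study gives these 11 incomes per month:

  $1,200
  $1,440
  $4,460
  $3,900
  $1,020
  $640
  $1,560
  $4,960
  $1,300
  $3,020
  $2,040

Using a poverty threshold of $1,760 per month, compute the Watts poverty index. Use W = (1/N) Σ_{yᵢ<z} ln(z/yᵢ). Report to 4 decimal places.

Below the line: $640, $1,020, $1,200, $1,300, $1,440, $1,560 (q = 6 of N = 11).
Log gaps: ln(1760/640) = 1.0116; ln(1760/1020) = 0.5455; ln(1760/1200) = 0.3830; ln(1760/1300) = 0.3029; ln(1760/1440) = 0.2007; ln(1760/1560) = 0.1206.
W = 2.564353 / 11 = 0.2331.

0.2331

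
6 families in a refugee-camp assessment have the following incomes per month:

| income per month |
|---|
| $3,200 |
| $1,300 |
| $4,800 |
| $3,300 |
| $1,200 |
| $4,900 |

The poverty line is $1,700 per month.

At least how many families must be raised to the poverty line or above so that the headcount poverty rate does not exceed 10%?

2

2 of the 6 families are poor, so H = 2/6 = 0.333.
A headcount ratio of at most 10% allows at most ⌊0.10 × 6⌋ = 0 poor families.
So at least 2 − 0 = 2 must be lifted.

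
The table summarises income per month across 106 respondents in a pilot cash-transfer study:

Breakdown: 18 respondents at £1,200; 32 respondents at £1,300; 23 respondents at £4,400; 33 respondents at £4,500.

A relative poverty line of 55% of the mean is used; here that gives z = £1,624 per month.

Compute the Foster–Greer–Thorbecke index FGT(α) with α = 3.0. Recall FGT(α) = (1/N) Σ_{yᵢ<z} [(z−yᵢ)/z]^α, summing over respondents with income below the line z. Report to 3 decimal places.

0.005

Below the line: 18×£1,200, 32×£1,300 (q = 50 of N = 106).
Relative gaps: (1624−1200)/1624 = 0.2611 (×18); (1624−1300)/1624 = 0.1995 (×32).
Raised to α = 3.0: 0.01780 (×18); 0.00794 (×32).
Sum = 0.574454; FGT(3.0) = 0.574454 / 106 = 0.005.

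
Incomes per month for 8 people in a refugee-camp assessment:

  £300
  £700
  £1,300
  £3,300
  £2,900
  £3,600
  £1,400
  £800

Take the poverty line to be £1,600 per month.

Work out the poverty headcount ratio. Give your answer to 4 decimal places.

5 of the 8 people have income below £1,600.
H = 5/8 = 0.6250.

0.6250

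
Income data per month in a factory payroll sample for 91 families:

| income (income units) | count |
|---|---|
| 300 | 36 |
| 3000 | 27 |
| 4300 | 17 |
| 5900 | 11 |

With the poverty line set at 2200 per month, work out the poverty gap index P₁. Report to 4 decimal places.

Poor units: 36×300 (q = 36 of N = 91).
Relative gaps: (2200−300)/2200 = 0.8636 (×36).
Σ = 31.090909. Dividing by the full population N = 91 gives P₁ = 0.3417.

0.3417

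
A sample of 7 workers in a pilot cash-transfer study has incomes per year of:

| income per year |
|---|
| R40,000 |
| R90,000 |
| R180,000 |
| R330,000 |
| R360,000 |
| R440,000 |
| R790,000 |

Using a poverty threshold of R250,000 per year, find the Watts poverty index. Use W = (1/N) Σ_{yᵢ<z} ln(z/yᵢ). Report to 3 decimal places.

0.455

Below the line: R40,000, R90,000, R180,000 (q = 3 of N = 7).
Log gaps: ln(250000/40000) = 1.8326; ln(250000/90000) = 1.0217; ln(250000/180000) = 0.3285.
W = 3.182737 / 7 = 0.455.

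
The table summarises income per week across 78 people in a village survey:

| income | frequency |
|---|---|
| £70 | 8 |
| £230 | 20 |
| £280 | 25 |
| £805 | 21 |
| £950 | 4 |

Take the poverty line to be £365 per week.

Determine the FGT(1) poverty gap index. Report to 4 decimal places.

0.2524

Below z: 8×£70, 20×£230, 25×£280 (q = 53 of N = 78).
Shortfall ratios: (365−70)/365 = 0.8082 (×8); (365−230)/365 = 0.3699 (×20); (365−280)/365 = 0.2329 (×25).
Σ = 19.684932. Dividing by the full population N = 78 gives P₁ = 0.2524.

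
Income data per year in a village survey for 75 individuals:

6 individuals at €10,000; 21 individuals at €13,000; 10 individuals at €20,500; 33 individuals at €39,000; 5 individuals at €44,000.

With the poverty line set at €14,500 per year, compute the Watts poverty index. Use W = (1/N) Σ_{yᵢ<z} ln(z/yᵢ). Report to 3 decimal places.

0.060

Poor units: 6×€10,000, 21×€13,000 (q = 27 of N = 75).
Log gaps: ln(14500/10000) = 0.3716 (×6); ln(14500/13000) = 0.1092 (×21).
W = 4.522566 / 75 = 0.060.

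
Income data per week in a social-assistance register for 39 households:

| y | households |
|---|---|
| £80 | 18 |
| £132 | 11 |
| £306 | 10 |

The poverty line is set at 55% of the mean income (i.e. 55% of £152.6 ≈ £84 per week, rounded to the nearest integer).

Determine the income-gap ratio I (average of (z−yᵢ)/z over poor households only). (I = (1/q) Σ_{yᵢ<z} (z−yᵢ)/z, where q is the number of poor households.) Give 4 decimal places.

Below the line: 18×£80 (q = 18 of N = 39).
Relative gaps: 0.0476 (×18); sum = 0.857143.
I averages over the q = 18 poor units only: 0.857143 / 18 = 0.0476.

0.0476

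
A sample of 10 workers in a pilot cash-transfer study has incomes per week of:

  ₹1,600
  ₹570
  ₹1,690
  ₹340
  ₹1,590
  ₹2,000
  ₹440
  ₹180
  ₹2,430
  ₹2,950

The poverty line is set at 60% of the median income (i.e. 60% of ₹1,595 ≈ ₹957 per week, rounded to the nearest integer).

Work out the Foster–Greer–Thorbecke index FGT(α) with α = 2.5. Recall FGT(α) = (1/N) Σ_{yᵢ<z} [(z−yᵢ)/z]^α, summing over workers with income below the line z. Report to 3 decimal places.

Poor units: ₹180, ₹340, ₹440, ₹570 (q = 4 of N = 10).
Gap ratios (z−y)/z: (957−180)/957 = 0.8119; (957−340)/957 = 0.6447; (957−440)/957 = 0.5402; (957−570)/957 = 0.4044.
Raised to α = 2.5: 0.59398; 0.33376; 0.21451; 0.10399.
Sum = 1.246241; FGT(2.5) = 1.246241 / 10 = 0.125.

0.125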